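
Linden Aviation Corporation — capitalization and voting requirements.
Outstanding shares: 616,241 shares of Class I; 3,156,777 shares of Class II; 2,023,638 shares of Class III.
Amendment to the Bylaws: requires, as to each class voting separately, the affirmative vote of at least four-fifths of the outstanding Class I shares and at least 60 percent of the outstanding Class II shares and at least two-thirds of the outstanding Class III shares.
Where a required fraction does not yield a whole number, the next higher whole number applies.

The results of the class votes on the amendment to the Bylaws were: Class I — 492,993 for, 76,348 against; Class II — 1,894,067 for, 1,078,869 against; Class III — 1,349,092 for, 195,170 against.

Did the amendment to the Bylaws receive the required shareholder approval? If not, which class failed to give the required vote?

Approved — every class gave the required vote.

Class I: 4/5 of 616241 = 492992.80, rounded up to 492993; 492,993 required, 492,993 in favor — approved.
Class II: 3/5 of 3156777 = 1894066.20, rounded up to 1894067; 1,894,067 required, 1,894,067 in favor — approved.
Class III: 2/3 of 2023638 = 1349092; 1,349,092 required, 1,349,092 in favor — approved.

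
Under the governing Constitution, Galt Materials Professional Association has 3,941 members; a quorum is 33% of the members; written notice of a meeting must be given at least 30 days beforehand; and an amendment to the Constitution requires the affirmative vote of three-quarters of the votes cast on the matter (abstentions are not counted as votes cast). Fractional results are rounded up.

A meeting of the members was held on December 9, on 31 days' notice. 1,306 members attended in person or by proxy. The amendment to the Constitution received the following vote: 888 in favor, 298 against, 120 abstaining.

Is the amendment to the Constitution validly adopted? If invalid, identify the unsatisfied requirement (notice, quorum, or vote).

Invalid — vote requirement not satisfied.

Notice: 31 days given; 30 required. Satisfied.
Quorum: 33% of 3,941 = 1,300.53, rounded up to 1,301; 1,306 present. Satisfied.
Vote: requires three-fourths of the votes cast (1,306 − 120 abstaining = 1,186); 3/4 of 1186 = 889.50, rounded up to 890, so 890 needed; 888 in favor. Not satisfied.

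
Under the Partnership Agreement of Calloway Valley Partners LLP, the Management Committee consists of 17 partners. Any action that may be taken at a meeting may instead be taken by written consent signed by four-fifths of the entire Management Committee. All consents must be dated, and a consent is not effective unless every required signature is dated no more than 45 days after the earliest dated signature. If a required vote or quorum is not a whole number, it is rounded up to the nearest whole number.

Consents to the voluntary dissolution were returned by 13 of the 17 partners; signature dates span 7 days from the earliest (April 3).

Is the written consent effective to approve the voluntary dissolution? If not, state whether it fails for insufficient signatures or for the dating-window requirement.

Not effective — insufficient signatures.

Signatures required: four-fifths of 17 — 4/5 of 17 = 13.60, rounded up to 14, so 14 needed; 13 signed. Insufficient.
Dating window: the latest signature is 7 days after the earliest; the limit is 45 days. Within the window.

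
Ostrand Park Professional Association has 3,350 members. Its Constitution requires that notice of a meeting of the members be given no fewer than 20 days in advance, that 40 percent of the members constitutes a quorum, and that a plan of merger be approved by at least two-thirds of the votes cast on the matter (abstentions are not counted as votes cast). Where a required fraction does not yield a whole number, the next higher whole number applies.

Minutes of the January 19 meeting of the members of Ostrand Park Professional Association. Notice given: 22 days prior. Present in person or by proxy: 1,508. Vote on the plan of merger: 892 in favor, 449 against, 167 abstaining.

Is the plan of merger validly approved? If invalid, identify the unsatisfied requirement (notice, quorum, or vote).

Notice: 22 days given; 20 required. Satisfied.
Quorum: 40% of 3,350 = 1,340; 1,508 present. Satisfied.
Vote: requires two-thirds of the votes cast (1,508 − 167 abstaining = 1,341); 2/3 of 1341 = 894, so 894 needed; 892 in favor. Not satisfied.

Invalid — vote requirement not satisfied.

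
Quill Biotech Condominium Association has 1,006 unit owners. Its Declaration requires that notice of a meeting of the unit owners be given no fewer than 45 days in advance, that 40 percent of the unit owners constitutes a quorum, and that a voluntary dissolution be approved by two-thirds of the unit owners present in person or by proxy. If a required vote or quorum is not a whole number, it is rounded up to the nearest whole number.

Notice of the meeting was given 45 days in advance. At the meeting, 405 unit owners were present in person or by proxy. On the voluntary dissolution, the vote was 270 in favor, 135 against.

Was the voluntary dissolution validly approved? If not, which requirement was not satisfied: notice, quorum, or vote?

Notice: 45 days given; 45 required. Satisfied.
Quorum: 40% of 1,006 = 402.40, rounded up to 403; 405 present. Satisfied.
Vote: requires two-thirds of those present (405); 2/3 of 405 = 270, so 270 needed; 270 in favor. Satisfied.

Valid — all requirements satisfied.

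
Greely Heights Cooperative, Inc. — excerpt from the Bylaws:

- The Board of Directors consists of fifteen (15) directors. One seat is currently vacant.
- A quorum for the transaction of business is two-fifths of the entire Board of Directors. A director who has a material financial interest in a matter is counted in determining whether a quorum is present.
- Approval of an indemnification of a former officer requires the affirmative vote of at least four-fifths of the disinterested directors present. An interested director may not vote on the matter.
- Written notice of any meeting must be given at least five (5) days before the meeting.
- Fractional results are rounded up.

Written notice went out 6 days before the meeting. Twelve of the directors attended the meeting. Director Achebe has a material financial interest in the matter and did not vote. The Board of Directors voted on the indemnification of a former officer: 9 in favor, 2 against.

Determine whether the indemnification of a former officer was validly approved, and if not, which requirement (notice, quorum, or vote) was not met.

Valid — all requirements satisfied.

Notice: 6 days given; 5 required (6 ≥ 5). Satisfied.
Quorum: 12 present (interested directors count toward quorum); quorum is 6. Satisfied.
Vote: the indemnification of a former officer requires four-fifths of the disinterested directors present (12 − 1 = 11). 4/5 of 11 = 8.80, rounded up to 9, so 9 affirmative votes are needed; 9 voted in favor. Satisfied.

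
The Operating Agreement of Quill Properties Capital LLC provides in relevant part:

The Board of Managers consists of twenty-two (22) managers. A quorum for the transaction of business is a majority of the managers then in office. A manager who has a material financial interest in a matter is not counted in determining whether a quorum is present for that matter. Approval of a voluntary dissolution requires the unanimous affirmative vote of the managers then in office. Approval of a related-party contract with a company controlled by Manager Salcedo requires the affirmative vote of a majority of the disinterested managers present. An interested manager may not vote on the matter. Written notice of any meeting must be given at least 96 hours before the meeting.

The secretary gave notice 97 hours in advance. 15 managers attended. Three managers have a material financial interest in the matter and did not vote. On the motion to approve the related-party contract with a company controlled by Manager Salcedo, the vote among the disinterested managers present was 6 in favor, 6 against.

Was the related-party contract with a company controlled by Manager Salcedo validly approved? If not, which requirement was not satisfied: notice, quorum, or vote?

Invalid — vote requirement not satisfied.

Notice: 97 hours given; 96 required (97 ≥ 96). Satisfied.
Quorum: 15 present, but the 3 interested managers do not count, leaving 12. Quorum is 12. Satisfied.
Vote: the related-party contract with a company controlled by Manager Salcedo requires a majority of the disinterested managers present (15 − 3 = 12). A majority of 12 is 7, so 7 affirmative votes are needed; 6 voted in favor. Not satisfied.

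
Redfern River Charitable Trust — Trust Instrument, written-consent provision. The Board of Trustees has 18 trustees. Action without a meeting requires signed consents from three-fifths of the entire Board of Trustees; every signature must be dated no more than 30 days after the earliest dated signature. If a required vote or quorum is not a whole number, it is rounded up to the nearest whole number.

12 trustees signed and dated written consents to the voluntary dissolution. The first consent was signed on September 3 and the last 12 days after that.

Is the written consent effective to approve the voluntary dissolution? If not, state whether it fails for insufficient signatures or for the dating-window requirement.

Signatures required: three-fifths of 18 — 3/5 of 18 = 10.80, rounded up to 11, so 11 needed; 12 signed. Sufficient.
Dating window: the latest signature is 12 days after the earliest; the limit is 30 days. Within the window.

Effective — both the signature and dating-window requirements are satisfied.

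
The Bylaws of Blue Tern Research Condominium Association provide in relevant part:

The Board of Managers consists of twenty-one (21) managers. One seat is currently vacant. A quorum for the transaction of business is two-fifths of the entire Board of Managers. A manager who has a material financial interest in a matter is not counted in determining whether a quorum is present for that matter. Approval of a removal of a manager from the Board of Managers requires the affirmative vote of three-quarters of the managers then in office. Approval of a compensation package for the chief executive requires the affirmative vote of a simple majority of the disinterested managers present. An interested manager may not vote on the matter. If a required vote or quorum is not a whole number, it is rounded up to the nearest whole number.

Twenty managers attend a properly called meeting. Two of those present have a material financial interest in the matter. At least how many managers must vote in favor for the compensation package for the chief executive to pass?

The compensation package for the chief executive requires a majority of the disinterested managers present (20 − 2 = 18).
A majority of 18 is 10.

10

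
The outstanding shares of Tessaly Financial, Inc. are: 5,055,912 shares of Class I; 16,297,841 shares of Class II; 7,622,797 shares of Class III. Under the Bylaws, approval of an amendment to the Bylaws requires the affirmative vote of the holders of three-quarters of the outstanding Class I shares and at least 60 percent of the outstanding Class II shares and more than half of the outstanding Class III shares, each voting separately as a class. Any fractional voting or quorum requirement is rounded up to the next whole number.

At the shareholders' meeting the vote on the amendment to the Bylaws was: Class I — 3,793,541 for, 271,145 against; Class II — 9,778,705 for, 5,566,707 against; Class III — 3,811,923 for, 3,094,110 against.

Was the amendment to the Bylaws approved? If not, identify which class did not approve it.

Approved — every class gave the required vote.

Class I: 3/4 of 5055912 = 3791934; 3,791,934 required, 3,793,541 in favor — approved.
Class II: 3/5 of 16297841 = 9778704.60, rounded up to 9778705; 9,778,705 required, 9,778,705 in favor — approved.
Class III: a majority of 7622797 is 3811399; 3,811,399 required, 3,811,923 in favor — approved.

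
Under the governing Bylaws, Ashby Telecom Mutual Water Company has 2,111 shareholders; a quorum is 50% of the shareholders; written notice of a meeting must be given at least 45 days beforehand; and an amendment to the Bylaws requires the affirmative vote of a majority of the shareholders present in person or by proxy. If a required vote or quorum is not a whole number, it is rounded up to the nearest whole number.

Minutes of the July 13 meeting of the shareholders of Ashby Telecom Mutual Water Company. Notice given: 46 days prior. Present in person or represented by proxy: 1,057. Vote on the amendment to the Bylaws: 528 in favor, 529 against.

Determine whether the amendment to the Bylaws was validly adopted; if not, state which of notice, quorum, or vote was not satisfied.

Invalid — vote requirement not satisfied.

Notice: 46 days given; 45 required. Satisfied.
Quorum: 50% of 2,111 = 1,055.50, rounded up to 1,056; 1,057 present. Satisfied.
Vote: requires a majority of those present (1,057); a majority of 1057 is 529, so 529 needed; 528 in favor. Not satisfied.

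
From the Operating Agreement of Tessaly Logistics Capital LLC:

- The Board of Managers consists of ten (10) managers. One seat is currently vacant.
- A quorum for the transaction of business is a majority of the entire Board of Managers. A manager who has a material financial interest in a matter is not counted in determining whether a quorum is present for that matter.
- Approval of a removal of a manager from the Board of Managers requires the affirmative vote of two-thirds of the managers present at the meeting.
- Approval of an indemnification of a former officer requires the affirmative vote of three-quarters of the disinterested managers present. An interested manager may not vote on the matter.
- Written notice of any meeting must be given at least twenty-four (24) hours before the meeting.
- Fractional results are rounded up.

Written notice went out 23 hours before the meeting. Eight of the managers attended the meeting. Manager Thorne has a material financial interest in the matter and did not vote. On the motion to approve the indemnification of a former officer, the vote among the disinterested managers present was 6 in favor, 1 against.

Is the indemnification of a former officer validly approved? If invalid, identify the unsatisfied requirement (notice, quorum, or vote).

Invalid — notice requirement not satisfied.

Notice: 23 hours given; 24 required (23 < 24). Not satisfied.
Quorum: 8 present, but the 1 interested manager does not count, leaving 7. Quorum is 6. Satisfied.
Vote: the indemnification of a former officer requires three-fourths of the disinterested managers present (8 − 1 = 7). 3/4 of 7 = 5.25, rounded up to 6, so 6 affirmative votes are needed; 6 voted in favor. Satisfied.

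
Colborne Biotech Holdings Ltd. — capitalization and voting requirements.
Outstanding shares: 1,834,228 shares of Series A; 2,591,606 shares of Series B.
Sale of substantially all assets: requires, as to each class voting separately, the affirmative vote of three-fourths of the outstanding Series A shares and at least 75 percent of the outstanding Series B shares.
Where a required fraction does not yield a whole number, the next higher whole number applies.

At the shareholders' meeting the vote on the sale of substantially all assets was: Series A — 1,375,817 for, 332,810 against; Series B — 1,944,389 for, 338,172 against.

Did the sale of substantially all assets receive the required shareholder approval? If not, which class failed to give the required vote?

Series A: 3/4 of 1834228 = 1375671; 1,375,671 required, 1,375,817 in favor — approved.
Series B: 3/4 of 2591606 = 1943704.50, rounded up to 1943705; 1,943,705 required, 1,944,389 in favor — approved.

Approved — every class gave the required vote.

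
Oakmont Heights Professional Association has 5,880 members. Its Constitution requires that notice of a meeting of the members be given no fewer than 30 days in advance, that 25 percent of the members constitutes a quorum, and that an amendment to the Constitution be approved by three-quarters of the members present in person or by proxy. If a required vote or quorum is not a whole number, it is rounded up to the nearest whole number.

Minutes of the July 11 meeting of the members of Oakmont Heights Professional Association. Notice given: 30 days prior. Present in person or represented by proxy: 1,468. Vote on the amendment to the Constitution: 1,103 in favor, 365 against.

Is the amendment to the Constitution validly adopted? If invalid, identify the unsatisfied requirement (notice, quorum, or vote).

Invalid — quorum requirement not satisfied.

Notice: 30 days given; 30 required. Satisfied.
Quorum: 25% of 5,880 = 1,470; 1,468 present. Not satisfied.
Vote: requires three-fourths of those present (1,468); 3/4 of 1468 = 1101, so 1,101 needed; 1,103 in favor. Satisfied.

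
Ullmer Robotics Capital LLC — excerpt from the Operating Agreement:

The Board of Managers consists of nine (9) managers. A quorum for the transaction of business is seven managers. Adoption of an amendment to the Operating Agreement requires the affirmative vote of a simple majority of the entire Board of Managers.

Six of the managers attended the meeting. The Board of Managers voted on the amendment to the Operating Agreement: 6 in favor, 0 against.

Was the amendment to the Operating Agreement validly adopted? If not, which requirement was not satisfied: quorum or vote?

Invalid — quorum requirement not satisfied.

Quorum: 6 present; quorum is 7. Not satisfied.
Vote: the amendment to the Operating Agreement requires a majority of the entire Board of Managers (9). A majority of 9 is 5, so 5 affirmative votes are needed; 6 voted in favor. Satisfied. (Moot — without a quorum no business can be validly transacted.)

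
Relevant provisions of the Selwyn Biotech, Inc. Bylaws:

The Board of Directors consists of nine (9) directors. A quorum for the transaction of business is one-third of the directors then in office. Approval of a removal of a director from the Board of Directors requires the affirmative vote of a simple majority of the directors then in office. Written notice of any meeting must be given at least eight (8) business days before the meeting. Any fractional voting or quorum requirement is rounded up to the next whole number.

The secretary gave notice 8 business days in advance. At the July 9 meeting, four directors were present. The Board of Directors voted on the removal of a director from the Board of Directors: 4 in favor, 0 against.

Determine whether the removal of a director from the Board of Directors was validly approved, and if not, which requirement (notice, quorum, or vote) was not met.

Invalid — vote requirement not satisfied.

Notice: 8 business days given; 8 required (8 ≥ 8). Satisfied.
Quorum: 4 present; quorum is 3. Satisfied.
Vote: the removal of a director from the Board of Directors requires a majority of the directors then in office (9). A majority of 9 is 5, so 5 affirmative votes are needed; 4 voted in favor. Not satisfied.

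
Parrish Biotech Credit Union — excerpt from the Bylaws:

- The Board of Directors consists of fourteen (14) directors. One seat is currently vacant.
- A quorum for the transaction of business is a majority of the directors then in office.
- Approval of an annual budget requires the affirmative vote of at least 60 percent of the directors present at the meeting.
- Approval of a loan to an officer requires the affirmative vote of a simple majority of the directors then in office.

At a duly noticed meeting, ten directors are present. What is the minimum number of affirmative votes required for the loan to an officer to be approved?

7

The loan to an officer requires a majority of the directors then in office (13).
A majority of 13 is 7.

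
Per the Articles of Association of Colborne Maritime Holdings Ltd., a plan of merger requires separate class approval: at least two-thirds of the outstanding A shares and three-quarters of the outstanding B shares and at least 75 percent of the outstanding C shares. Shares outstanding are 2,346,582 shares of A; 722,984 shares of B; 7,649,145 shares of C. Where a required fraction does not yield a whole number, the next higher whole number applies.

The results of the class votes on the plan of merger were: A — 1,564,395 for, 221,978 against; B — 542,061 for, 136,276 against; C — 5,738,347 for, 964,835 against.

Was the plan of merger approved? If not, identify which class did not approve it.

Not approved — the B shares did not give the required vote.

A: 2/3 of 2346582 = 1564388; 1,564,388 required, 1,564,395 in favor — approved.
B: 3/4 of 722984 = 542238; 542,238 required, 542,061 in favor — not approved.
C: 3/4 of 7649145 = 5736858.75, rounded up to 5736859; 5,736,859 required, 5,738,347 in favor — approved.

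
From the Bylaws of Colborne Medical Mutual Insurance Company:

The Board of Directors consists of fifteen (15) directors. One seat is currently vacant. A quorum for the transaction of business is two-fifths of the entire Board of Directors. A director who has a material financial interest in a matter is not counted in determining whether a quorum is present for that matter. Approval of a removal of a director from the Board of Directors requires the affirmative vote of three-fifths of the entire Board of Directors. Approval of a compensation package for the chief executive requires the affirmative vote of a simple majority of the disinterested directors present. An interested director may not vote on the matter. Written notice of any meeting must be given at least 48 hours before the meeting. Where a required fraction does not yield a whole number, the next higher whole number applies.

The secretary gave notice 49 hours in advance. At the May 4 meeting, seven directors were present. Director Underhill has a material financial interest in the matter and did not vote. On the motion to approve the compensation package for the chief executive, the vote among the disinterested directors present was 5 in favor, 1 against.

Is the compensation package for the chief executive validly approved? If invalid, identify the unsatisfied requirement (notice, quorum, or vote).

Valid — all requirements satisfied.

Notice: 49 hours given; 48 required (49 ≥ 48). Satisfied.
Quorum: 7 present, but the 1 interested director does not count, leaving 6. Quorum is 6. Satisfied.
Vote: the compensation package for the chief executive requires a majority of the disinterested directors present (7 − 1 = 6). A majority of 6 is 4, so 4 affirmative votes are needed; 5 voted in favor. Satisfied.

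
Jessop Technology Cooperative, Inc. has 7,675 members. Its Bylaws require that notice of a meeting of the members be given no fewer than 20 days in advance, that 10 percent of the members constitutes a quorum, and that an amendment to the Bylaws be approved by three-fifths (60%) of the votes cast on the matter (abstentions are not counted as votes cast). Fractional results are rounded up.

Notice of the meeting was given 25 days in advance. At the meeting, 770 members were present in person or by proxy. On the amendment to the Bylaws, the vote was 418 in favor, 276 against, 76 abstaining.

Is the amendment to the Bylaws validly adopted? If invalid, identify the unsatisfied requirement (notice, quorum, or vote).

Notice: 25 days given; 20 required. Satisfied.
Quorum: 10% of 7,675 = 767.50, rounded up to 768; 770 present. Satisfied.
Vote: requires three-fifths of the votes cast (770 − 76 abstaining = 694); 3/5 of 694 = 416.40, rounded up to 417, so 417 needed; 418 in favor. Satisfied.

Valid — all requirements satisfied.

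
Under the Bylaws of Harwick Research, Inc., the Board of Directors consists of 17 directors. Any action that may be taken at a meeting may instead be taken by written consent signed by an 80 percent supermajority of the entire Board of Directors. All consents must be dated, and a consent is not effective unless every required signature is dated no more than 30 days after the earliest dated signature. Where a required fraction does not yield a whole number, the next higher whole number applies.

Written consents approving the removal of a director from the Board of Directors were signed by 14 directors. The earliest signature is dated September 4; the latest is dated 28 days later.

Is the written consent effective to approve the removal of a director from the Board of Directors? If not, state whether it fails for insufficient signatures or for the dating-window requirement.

Signatures required: an 80 percent supermajority of 17 — 4/5 of 17 = 13.60, rounded up to 14, so 14 needed; 14 signed. Sufficient.
Dating window: the latest signature is 28 days after the earliest; the limit is 30 days. Within the window.

Effective — both the signature and dating-window requirements are satisfied.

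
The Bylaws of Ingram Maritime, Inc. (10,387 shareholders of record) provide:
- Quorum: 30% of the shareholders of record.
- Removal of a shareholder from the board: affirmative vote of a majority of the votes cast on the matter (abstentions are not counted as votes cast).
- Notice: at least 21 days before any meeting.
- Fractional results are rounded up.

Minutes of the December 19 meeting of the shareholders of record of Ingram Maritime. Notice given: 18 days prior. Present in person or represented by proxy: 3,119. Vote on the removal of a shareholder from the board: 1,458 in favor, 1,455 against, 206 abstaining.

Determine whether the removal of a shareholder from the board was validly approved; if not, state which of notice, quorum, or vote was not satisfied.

Notice: 18 days given; 21 required. Not satisfied.
Quorum: 30% of 10,387 = 3,116.10, rounded up to 3,117; 3,119 present. Satisfied.
Vote: requires a majority of the votes cast (3,119 − 206 abstaining = 2,913); a majority of 2913 is 1457, so 1,457 needed; 1,458 in favor. Satisfied.

Invalid — notice requirement not satisfied.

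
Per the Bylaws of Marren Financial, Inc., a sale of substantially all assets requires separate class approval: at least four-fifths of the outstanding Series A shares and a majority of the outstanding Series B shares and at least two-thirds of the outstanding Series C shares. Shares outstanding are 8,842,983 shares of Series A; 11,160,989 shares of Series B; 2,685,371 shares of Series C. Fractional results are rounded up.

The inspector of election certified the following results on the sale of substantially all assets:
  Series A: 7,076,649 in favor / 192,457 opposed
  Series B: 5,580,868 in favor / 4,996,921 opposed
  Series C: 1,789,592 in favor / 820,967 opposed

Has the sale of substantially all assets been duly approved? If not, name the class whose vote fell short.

Series A: 4/5 of 8842983 = 7074386.40, rounded up to 7074387; 7,074,387 required, 7,076,649 in favor — approved.
Series B: a majority of 11160989 is 5580495; 5,580,495 required, 5,580,868 in favor — approved.
Series C: 2/3 of 2685371 = 1790247.33, rounded up to 1790248; 1,790,248 required, 1,789,592 in favor — not approved.

Not approved — the Series C shares did not give the required vote.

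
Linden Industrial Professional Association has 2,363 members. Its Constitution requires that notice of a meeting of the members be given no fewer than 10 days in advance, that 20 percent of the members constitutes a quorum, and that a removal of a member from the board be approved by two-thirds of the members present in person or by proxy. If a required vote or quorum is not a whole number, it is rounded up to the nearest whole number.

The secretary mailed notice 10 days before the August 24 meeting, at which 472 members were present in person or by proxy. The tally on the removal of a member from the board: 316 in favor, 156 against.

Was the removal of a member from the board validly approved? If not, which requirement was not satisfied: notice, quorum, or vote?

Invalid — quorum requirement not satisfied.

Notice: 10 days given; 10 required. Satisfied.
Quorum: 20% of 2,363 = 472.60, rounded up to 473; 472 present. Not satisfied.
Vote: requires two-thirds of those present (472); 2/3 of 472 = 314.67, rounded up to 315, so 315 needed; 316 in favor. Satisfied.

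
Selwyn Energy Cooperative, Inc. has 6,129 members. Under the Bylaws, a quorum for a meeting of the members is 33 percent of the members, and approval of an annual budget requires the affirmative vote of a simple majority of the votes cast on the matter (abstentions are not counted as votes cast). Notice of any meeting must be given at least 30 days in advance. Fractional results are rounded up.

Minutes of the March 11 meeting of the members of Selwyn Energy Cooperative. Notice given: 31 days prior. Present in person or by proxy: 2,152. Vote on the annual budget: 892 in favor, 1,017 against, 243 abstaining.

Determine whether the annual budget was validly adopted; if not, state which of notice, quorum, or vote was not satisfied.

Notice: 31 days given; 30 required. Satisfied.
Quorum: 33% of 6,129 = 2,022.57, rounded up to 2,023; 2,152 present. Satisfied.
Vote: requires a majority of the votes cast (2,152 − 243 abstaining = 1,909); a majority of 1909 is 955, so 955 needed; 892 in favor. Not satisfied.

Invalid — vote requirement not satisfied.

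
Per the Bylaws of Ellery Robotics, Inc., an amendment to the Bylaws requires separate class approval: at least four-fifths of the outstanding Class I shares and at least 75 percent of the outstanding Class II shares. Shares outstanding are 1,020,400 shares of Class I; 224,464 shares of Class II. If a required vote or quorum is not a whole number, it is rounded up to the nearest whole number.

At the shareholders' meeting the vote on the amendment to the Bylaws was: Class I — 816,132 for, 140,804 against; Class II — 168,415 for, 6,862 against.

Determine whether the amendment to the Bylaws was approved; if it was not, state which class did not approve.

Not approved — the Class I shares did not give the required vote.

Class I: 4/5 of 1020400 = 816320; 816,320 required, 816,132 in favor — not approved.
Class II: 3/4 of 224464 = 168348; 168,348 required, 168,415 in favor — approved.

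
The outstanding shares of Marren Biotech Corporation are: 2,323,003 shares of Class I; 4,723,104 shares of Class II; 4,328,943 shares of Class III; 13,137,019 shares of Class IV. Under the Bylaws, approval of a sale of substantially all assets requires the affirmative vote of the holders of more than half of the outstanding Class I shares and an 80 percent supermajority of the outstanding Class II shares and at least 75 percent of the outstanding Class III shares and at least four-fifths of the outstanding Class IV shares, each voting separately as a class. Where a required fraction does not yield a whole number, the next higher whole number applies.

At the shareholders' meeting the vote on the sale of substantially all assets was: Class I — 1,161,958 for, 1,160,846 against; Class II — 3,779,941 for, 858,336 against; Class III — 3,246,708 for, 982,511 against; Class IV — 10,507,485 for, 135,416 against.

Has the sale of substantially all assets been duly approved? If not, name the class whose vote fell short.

Not approved — the Class IV shares did not give the required vote.

Class I: a majority of 2323003 is 1161502; 1,161,502 required, 1,161,958 in favor — approved.
Class II: 4/5 of 4723104 = 3778483.20, rounded up to 3778484; 3,778,484 required, 3,779,941 in favor — approved.
Class III: 3/4 of 4328943 = 3246707.25, rounded up to 3246708; 3,246,708 required, 3,246,708 in favor — approved.
Class IV: 4/5 of 13137019 = 10509615.20, rounded up to 10509616; 10,509,616 required, 10,507,485 in favor — not approved.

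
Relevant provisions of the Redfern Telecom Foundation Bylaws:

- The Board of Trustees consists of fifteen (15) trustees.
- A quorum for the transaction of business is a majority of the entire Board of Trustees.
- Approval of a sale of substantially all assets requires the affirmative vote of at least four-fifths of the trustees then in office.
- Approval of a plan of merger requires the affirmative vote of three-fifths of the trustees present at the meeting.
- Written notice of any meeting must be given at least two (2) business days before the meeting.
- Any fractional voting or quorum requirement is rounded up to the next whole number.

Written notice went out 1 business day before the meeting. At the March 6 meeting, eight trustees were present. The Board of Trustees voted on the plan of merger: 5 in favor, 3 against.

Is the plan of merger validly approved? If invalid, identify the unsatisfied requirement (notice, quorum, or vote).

Notice: 1 business day given; 2 required (1 < 2). Not satisfied.
Quorum: 8 present; quorum is 8. Satisfied.
Vote: the plan of merger requires three-fifths of the trustees present (8). 3/5 of 8 = 4.80, rounded up to 5, so 5 affirmative votes are needed; 5 voted in favor. Satisfied.

Invalid — notice requirement not satisfied.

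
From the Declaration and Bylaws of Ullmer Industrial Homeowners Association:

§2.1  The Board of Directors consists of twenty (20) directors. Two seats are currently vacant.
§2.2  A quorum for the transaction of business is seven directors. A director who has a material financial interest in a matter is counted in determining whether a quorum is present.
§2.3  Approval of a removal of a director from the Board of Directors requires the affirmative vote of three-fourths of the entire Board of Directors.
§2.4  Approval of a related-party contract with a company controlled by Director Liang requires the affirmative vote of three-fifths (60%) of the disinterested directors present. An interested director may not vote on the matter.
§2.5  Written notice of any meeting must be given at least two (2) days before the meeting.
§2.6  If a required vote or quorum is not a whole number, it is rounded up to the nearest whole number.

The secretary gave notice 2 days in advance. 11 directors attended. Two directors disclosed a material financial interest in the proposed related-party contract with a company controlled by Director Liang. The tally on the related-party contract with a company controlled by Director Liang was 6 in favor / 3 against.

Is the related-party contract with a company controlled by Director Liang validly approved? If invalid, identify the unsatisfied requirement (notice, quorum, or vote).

Notice: 2 days given; 2 required (2 ≥ 2). Satisfied.
Quorum: 11 present (interested directors count toward quorum); quorum is 7. Satisfied.
Vote: the related-party contract with a company controlled by Director Liang requires three-fifths of the disinterested directors present (11 − 2 = 9). 3/5 of 9 = 5.40, rounded up to 6, so 6 affirmative votes are needed; 6 voted in favor. Satisfied.

Valid — all requirements satisfied.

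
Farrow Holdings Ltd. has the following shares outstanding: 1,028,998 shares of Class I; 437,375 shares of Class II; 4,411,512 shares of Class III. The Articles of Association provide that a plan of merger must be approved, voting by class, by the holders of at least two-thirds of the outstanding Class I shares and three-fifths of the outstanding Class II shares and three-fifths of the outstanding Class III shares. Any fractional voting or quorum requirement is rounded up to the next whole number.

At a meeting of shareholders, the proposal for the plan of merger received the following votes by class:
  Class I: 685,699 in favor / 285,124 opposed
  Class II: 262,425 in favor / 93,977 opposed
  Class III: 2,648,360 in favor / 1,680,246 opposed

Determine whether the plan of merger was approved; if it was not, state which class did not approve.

Not approved — the Class I shares did not give the required vote.

Class I: 2/3 of 1028998 = 685998.67, rounded up to 685999; 685,999 required, 685,699 in favor — not approved.
Class II: 3/5 of 437375 = 262425; 262,425 required, 262,425 in favor — approved.
Class III: 3/5 of 4411512 = 2646907.20, rounded up to 2646908; 2,646,908 required, 2,648,360 in favor — approved.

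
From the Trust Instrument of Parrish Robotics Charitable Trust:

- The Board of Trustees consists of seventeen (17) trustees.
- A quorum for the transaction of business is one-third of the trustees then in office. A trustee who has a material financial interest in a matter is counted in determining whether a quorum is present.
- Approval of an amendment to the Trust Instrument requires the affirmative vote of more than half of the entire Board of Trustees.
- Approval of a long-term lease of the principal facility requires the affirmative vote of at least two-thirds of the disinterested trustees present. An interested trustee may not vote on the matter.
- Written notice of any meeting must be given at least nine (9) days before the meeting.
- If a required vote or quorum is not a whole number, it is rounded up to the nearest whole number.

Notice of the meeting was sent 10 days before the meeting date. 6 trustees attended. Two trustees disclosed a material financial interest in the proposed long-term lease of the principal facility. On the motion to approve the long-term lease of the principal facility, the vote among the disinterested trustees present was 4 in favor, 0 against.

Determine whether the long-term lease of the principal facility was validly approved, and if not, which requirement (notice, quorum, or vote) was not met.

Notice: 10 days given; 9 required (10 ≥ 9). Satisfied.
Quorum: 6 present (interested trustees count toward quorum); quorum is 6. Satisfied.
Vote: the long-term lease of the principal facility requires two-thirds of the disinterested trustees present (6 − 2 = 4). 2/3 of 4 = 2.67, rounded up to 3, so 3 affirmative votes are needed; 4 voted in favor. Satisfied.

Valid — all requirements satisfied.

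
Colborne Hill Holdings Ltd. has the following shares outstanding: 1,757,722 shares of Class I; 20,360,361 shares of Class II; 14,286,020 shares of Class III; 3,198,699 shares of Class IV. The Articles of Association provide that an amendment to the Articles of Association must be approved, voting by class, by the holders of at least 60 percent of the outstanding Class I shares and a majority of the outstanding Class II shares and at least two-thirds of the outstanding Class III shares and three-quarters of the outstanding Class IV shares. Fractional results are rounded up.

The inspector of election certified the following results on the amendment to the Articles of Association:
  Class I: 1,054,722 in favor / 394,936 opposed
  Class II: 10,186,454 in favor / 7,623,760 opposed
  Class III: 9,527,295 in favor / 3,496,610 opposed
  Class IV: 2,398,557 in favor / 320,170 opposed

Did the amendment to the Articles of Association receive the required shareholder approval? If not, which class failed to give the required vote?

Class I: 3/5 of 1757722 = 1054633.20, rounded up to 1054634; 1,054,634 required, 1,054,722 in favor — approved.
Class II: a majority of 20360361 is 10180181; 10,180,181 required, 10,186,454 in favor — approved.
Class III: 2/3 of 14286020 = 9524013.33, rounded up to 9524014; 9,524,014 required, 9,527,295 in favor — approved.
Class IV: 3/4 of 3198699 = 2399024.25, rounded up to 2399025; 2,399,025 required, 2,398,557 in favor — not approved.

Not approved — the Class IV shares did not give the required vote.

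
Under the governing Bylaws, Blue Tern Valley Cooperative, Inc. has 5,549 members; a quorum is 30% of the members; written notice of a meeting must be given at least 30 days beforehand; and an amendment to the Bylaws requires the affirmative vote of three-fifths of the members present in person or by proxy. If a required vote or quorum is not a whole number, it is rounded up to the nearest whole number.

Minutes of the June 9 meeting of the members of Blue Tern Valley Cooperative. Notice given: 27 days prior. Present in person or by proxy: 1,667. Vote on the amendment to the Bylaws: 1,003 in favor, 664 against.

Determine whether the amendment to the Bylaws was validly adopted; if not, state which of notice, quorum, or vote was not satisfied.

Notice: 27 days given; 30 required. Not satisfied.
Quorum: 30% of 5,549 = 1,664.70, rounded up to 1,665; 1,667 present. Satisfied.
Vote: requires three-fifths of those present (1,667); 3/5 of 1667 = 1000.20, rounded up to 1001, so 1,001 needed; 1,003 in favor. Satisfied.

Invalid — notice requirement not satisfied.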